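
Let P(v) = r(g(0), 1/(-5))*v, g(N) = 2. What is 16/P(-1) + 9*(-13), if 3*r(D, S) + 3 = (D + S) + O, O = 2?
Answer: -177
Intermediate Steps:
r(D, S) = -⅓ + D/3 + S/3 (r(D, S) = -1 + ((D + S) + 2)/3 = -1 + (2 + D + S)/3 = -1 + (⅔ + D/3 + S/3) = -⅓ + D/3 + S/3)
P(v) = 4*v/15 (P(v) = (-⅓ + (⅓)*2 + (⅓)/(-5))*v = (-⅓ + ⅔ + (⅓)*(-⅕))*v = (-⅓ + ⅔ - 1/15)*v = 4*v/15)
16/P(-1) + 9*(-13) = 16/(((4/15)*(-1))) + 9*(-13) = 16/(-4/15) - 117 = 16*(-15/4) - 117 = -60 - 117 = -177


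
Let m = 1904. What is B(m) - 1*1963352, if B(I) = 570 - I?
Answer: -1964686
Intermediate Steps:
B(m) - 1*1963352 = (570 - 1*1904) - 1*1963352 = (570 - 1904) - 1963352 = -1334 - 1963352 = -1964686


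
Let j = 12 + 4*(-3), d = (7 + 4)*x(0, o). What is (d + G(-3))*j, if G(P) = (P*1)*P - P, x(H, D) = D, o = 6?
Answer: 0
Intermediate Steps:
G(P) = P² - P (G(P) = P*P - P = P² - P)
d = 66 (d = (7 + 4)*6 = 11*6 = 66)
j = 0 (j = 12 - 12 = 0)
(d + G(-3))*j = (66 - 3*(-1 - 3))*0 = (66 - 3*(-4))*0 = (66 + 12)*0 = 78*0 = 0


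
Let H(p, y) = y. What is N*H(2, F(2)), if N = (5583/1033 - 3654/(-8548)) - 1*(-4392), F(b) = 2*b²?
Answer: 77666453988/2207521 ≈ 35183.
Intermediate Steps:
N = 19416613497/4415042 (N = (5583*(1/1033) - 3654*(-1/8548)) + 4392 = (5583/1033 + 1827/4274) + 4392 = 25749033/4415042 + 4392 = 19416613497/4415042 ≈ 4397.8)
N*H(2, F(2)) = 19416613497*(2*2²)/4415042 = 19416613497*(2*4)/4415042 = (19416613497/4415042)*8 = 77666453988/2207521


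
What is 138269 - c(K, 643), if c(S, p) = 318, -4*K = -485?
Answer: 137951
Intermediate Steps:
K = 485/4 (K = -¼*(-485) = 485/4 ≈ 121.25)
138269 - c(K, 643) = 138269 - 1*318 = 138269 - 318 = 137951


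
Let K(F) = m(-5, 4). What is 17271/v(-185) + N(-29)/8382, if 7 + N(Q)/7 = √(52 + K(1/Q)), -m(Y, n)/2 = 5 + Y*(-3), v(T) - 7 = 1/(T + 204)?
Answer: 687634588/280797 + 7*√3/4191 ≈ 2448.9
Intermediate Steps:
v(T) = 7 + 1/(204 + T) (v(T) = 7 + 1/(T + 204) = 7 + 1/(204 + T))
m(Y, n) = -10 + 6*Y (m(Y, n) = -2*(5 + Y*(-3)) = -2*(5 - 3*Y) = -10 + 6*Y)
K(F) = -40 (K(F) = -10 + 6*(-5) = -10 - 30 = -40)
N(Q) = -49 + 14*√3 (N(Q) = -49 + 7*√(52 - 40) = -49 + 7*√12 = -49 + 7*(2*√3) = -49 + 14*√3)
17271/v(-185) + N(-29)/8382 = 17271/(((1429 + 7*(-185))/(204 - 185))) + (-49 + 14*√3)/8382 = 17271/(((1429 - 1295)/19)) + (-49 + 14*√3)*(1/8382) = 17271/(((1/19)*134)) + (-49/8382 + 7*√3/4191) = 17271/(134/19) + (-49/8382 + 7*√3/4191) = 17271*(19/134) + (-49/8382 + 7*√3/4191) = 328149/134 + (-49/8382 + 7*√3/4191) = 687634588/280797 + 7*√3/4191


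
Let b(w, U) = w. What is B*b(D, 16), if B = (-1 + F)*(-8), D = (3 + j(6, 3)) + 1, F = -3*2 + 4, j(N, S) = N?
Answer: 240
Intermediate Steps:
F = -2 (F = -6 + 4 = -2)
D = 10 (D = (3 + 6) + 1 = 9 + 1 = 10)
B = 24 (B = (-1 - 2)*(-8) = -3*(-8) = 24)
B*b(D, 16) = 24*10 = 240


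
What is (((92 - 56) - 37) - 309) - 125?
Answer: -435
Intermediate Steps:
(((92 - 56) - 37) - 309) - 125 = ((36 - 37) - 309) - 125 = (-1 - 309) - 125 = -310 - 125 = -435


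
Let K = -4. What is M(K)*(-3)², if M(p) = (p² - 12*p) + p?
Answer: 540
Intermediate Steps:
M(p) = p² - 11*p
M(K)*(-3)² = -4*(-11 - 4)*(-3)² = -4*(-15)*9 = 60*9 = 540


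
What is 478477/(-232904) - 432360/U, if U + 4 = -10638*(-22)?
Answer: -13292331419/3406686808 ≈ -3.9018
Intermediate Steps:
U = 234032 (U = -4 - 10638*(-22) = -4 + 234036 = 234032)
478477/(-232904) - 432360/U = 478477/(-232904) - 432360/234032 = 478477*(-1/232904) - 432360*1/234032 = -478477/232904 - 54045/29254 = -13292331419/3406686808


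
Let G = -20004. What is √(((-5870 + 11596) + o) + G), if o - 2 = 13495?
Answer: I*√781 ≈ 27.946*I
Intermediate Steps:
o = 13497 (o = 2 + 13495 = 13497)
√(((-5870 + 11596) + o) + G) = √(((-5870 + 11596) + 13497) - 20004) = √((5726 + 13497) - 20004) = √(19223 - 20004) = √(-781) = I*√781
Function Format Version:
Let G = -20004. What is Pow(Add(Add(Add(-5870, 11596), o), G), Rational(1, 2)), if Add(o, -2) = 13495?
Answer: Mul(I, Pow(781, Rational(1, 2))) ≈ Mul(27.946, I)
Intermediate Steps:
o = 13497 (o = Add(2, 13495) = 13497)
Pow(Add(Add(Add(-5870, 11596), o), G), Rational(1, 2)) = Pow(Add(Add(Add(-5870, 11596), 13497), -20004), Rational(1, 2)) = Pow(Add(Add(5726, 13497), -20004), Rational(1, 2)) = Pow(Add(19223, -20004), Rational(1, 2)) = Pow(-781, Rational(1, 2)) = Mul(I, Pow(781, Rational(1, 2)))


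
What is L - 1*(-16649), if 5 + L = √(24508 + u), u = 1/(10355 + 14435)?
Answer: 16644 + √15061246827590/24790 ≈ 16801.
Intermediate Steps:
u = 1/24790 ≈ 4.0339e-5
L = -5 + √15061246827590/24790 (L = -5 + √(24508 + 1/24790) = -5 + √(607553321/24790) = -5 + √15061246827590/24790 ≈ 151.55)
L - 1*(-16649) = (-5 + √15061246827590/24790) - 1*(-16649) = (-5 + √15061246827590/24790) + 16649 = 16644 + √15061246827590/24790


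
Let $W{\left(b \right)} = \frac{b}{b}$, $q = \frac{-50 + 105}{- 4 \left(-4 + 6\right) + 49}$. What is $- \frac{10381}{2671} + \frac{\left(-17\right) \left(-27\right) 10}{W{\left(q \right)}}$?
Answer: $\frac{12249509}{2671} \approx 4586.1$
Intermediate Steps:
$q = \frac{55}{41}$ ($q = \frac{55}{\left(-4\right) 2 + 49} = \frac{55}{-8 + 49} = \frac{55}{41} \approx 1.3415$)
$W{\left(b \right)} = 1$
$- \frac{10381}{2671} + \frac{\left(-17\right) \left(-27\right) 10}{W{\left(q \right)}} = - \frac{10381}{2671} + \frac{\left(-17\right) \left(-27\right) 10}{1} = \left(-10381\right) \frac{1}{2671} + 459 \cdot 10 \cdot 1 = - \frac{10381}{2671} + 4590 \cdot 1 = - \frac{10381}{2671} + 4590 = \frac{12249509}{2671}$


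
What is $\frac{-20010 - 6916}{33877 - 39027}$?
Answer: $\frac{13463}{2575} \approx 5.2283$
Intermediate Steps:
$\frac{-20010 - 6916}{33877 - 39027} = - \frac{26926}{-5150} = \left(-26926\right) \left(- \frac{1}{5150}\right) = \frac{13463}{2575}$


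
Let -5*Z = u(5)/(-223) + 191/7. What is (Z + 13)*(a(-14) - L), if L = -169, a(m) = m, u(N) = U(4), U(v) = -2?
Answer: 1824598/1561 ≈ 1168.9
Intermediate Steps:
u(N) = -2
Z = -42607/7805 (Z = -(-2/(-223) + 191/7)/5 = -(-2*(-1/223) + 191*(⅐))/5 = -(2/223 + 191/7)/5 = -⅕*42607/1561 = -42607/7805 ≈ -5.4589)
(Z + 13)*(a(-14) - L) = (-42607/7805 + 13)*(-14 - 1*(-169)) = 58858*(-14 + 169)/7805 = (58858/7805)*155 = 1824598/1561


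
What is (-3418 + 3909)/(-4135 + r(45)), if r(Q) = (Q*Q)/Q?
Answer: -491/4090 ≈ -0.12005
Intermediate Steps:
r(Q) = Q (r(Q) = Q²/Q = Q)
(-3418 + 3909)/(-4135 + r(45)) = (-3418 + 3909)/(-4135 + 45) = 491/(-4090) = 491*(-1/4090) = -491/4090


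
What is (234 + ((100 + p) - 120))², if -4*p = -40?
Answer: 50176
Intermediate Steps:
p = 10 (p = -¼*(-40) = 10)
(234 + ((100 + p) - 120))² = (234 + ((100 + 10) - 120))² = (234 + (110 - 120))² = (234 - 10)² = 224² = 50176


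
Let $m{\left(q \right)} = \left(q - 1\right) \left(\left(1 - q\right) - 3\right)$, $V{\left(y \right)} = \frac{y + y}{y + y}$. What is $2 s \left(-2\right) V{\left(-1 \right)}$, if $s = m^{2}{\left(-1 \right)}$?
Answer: $-16$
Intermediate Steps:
$V{\left(y \right)} = 1$ ($V{\left(y \right)} = \frac{2 y}{2 y} = 2 y \frac{1}{2 y} = 1$)
$m{\left(q \right)} = \left(-1 + q\right) \left(-2 - q\right)$
$s = 4$ ($s = \left(2 - -1 - \left(-1\right)^{2}\right)^{2} = \left(2 + 1 - 1\right)^{2} = 2^{2} = 4$)
$2 s \left(-2\right) V{\left(-1 \right)} = 2 \cdot 4 \left(-2\right) 1 = 2 \left(\left(-8\right) 1\right) = 2 \left(-8\right) = -16$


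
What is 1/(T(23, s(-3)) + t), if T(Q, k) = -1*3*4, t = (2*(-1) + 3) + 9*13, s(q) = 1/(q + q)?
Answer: 1/106 ≈ 0.0094340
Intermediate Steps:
s(q) = 1/(2*q)
t = 118 (t = (-2 + 3) + 117 = 1 + 117 = 118)
T(Q, k) = -12 (T(Q, k) = -3*4 = -12)
1/(T(23, s(-3)) + t) = 1/(-12 + 118) = 1/106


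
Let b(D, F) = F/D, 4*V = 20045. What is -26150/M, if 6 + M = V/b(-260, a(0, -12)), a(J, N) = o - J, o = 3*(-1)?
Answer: -78450/1302907 ≈ -0.060212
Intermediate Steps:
V = 20045/4 (V = (1/4)*20045 = 20045/4 ≈ 5011.3)
o = -3
a(J, N) = -3 - J
M = 1302907/3 (M = -6 + 20045/(4*(((-3 - 1*0)/(-260)))) = -6 + 20045/(4*(((-3 + 0)*(-1/260)))) = -6 + 20045/(4*((-3*(-1/260)))) = -6 + 20045/(4*(3/260)) = -6 + (20045/4)*(260/3) = -6 + 1302925/3 = 1302907/3 ≈ 4.3430e+5)
-26150/M = -26150/1302907/3 = -26150*3/1302907 = -78450/1302907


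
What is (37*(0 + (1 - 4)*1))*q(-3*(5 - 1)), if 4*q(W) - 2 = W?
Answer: 555/2 ≈ 277.50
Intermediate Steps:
q(W) = ½ + W/4
(37*(0 + (1 - 4)*1))*q(-3*(5 - 1)) = (37*(0 + (1 - 4)*1))*(½ + (-3*(5 - 1))/4) = (37*(0 - 3*1))*(½ + (-3*4)/4) = (37*(0 - 3))*(½ + (¼)*(-12)) = (37*(-3))*(½ - 3) = -111*(-5/2) = 555/2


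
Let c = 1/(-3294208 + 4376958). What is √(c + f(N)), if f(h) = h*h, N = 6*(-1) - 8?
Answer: 3*√1021244992590/216550 ≈ 14.000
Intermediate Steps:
c = 1/1082750 ≈ 9.2357e-7
N = -14 (N = -6 - 8 = -14)
f(h) = h²
√(c + f(N)) = √(1/1082750 + (-14)²) = √(1/1082750 + 196) = √(212219001/1082750) = 3*√1021244992590/216550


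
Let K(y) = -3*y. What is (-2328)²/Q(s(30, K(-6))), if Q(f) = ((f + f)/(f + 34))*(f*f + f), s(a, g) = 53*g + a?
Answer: 4789181/1655785 ≈ 2.8924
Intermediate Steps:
s(a, g) = a + 53*g
Q(f) = 2*f*(f + f²)/(34 + f) (Q(f) = ((2*f)/(34 + f))*(f² + f) = (2*f/(34 + f))*(f + f²) = 2*f*(f + f²)/(34 + f))
(-2328)²/Q(s(30, K(-6))) = (-2328)²/((2*(30 + 53*(-3*(-6)))²*(1 + (30 + 53*(-3*(-6))))/(34 + (30 + 53*(-3*(-6)))))) = 5419584/((2*(30 + 53*18)²*(1 + (30 + 53*18))/(34 + (30 + 53*18)))) = 5419584/((2*(30 + 954)²*(1 + (30 + 954))/(34 + (30 + 954)))) = 5419584/((2*984²*(1 + 984)/(34 + 984))) = 5419584/((2*968256*985/1018)) = 5419584/((2*968256*(1/1018)*985)) = 5419584/(953732160/509) = 5419584*(509/953732160) = 4789181/1655785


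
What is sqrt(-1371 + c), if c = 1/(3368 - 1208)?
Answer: I*sqrt(44420385)/180 ≈ 37.027*I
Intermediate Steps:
c = 1/2160 ≈ 0.00046296
sqrt(-1371 + c) = sqrt(-1371 + 1/2160) = sqrt(-2961359/2160) = I*sqrt(44420385)/180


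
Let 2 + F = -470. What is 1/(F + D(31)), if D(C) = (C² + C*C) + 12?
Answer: 1/1462 ≈ 0.00068399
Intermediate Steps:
F = -472 (F = -2 - 470 = -472)
D(C) = 12 + 2*C² (D(C) = (C² + C²) + 12 = 2*C² + 12 = 12 + 2*C²)
1/(F + D(31)) = 1/(-472 + (12 + 2*31²)) = 1/(-472 + (12 + 2*961)) = 1/(-472 + (12 + 1922)) = 1/(-472 + 1934) = 1/1462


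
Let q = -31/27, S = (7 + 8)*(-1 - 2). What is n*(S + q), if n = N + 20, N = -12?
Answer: -9968/27 ≈ -369.19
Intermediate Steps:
n = 8 (n = -12 + 20 = 8)
S = -45 (S = 15*(-3) = -45)
q = -31/27 (q = -31*1/27 = -31/27 ≈ -1.1481)
n*(S + q) = 8*(-45 - 31/27) = 8*(-1246/27) = -9968/27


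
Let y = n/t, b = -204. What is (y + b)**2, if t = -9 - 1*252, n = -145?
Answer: 3352561/81 ≈ 41390.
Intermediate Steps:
t = -261 (t = -9 - 252 = -261)
y = 5/9 (y = -145/(-261) = -145*(-1/261) = 5/9 ≈ 0.55556)
(y + b)**2 = (5/9 - 204)**2 = (-1831/9)**2 = 3352561/81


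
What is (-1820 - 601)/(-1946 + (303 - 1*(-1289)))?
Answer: 807/118 ≈ 6.8390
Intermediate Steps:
(-1820 - 601)/(-1946 + (303 - 1*(-1289))) = -2421/(-1946 + (303 + 1289)) = -2421/(-1946 + 1592) = -2421/(-354) = -2421*(-1/354) = 807/118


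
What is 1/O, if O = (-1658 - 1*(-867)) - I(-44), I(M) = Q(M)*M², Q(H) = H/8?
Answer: 1/9857 ≈ 0.00010145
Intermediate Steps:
Q(H) = H/8 (Q(H) = H*(⅛) = H/8)
I(M) = M³/8 (I(M) = (M/8)*M² = M³/8)
O = 9857 (O = (-1658 - 1*(-867)) - (-44)³/8 = (-1658 + 867) - (-85184)/8 = -791 - 1*(-10648) = -791 + 10648 = 9857)
1/O = 1/9857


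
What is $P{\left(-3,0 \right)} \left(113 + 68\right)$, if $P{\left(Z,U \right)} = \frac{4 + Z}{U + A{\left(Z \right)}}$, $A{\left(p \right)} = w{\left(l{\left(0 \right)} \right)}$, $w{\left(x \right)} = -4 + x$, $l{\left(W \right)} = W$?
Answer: $- \frac{181}{4} \approx -45.25$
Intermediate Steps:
$A{\left(p \right)} = -4$ ($A{\left(p \right)} = -4 + 0 = -4$)
$P{\left(Z,U \right)} = \frac{4 + Z}{-4 + U}$ ($P{\left(Z,U \right)} = \frac{4 + Z}{U - 4} = \frac{4 + Z}{-4 + U}$)
$P{\left(-3,0 \right)} \left(113 + 68\right) = \frac{4 - 3}{-4 + 0} \left(113 + 68\right) = \frac{1}{-4} \cdot 1 \cdot 181 = \left(- \frac{1}{4}\right) 1 \cdot 181 = \left(- \frac{1}{4}\right) 181 = - \frac{181}{4}$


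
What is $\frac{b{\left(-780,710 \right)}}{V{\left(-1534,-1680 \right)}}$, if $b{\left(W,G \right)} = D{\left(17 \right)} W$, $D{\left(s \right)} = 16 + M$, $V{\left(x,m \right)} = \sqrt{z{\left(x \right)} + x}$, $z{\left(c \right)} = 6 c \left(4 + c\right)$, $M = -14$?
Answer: $- \frac{60 \sqrt{14080586}}{541561} \approx -0.41573$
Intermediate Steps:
$z{\left(c \right)} = 6 c \left(4 + c\right)$
$V{\left(x,m \right)} = \sqrt{x + 6 x \left(4 + x\right)}$ ($V{\left(x,m \right)} = \sqrt{6 x \left(4 + x\right) + x} = \sqrt{x + 6 x \left(4 + x\right)}$)
$D{\left(s \right)} = 2$ ($D{\left(s \right)} = 16 - 14 = 2$)
$b{\left(W,G \right)} = 2 W$
$\frac{b{\left(-780,710 \right)}}{V{\left(-1534,-1680 \right)}} = \frac{2 \left(-780\right)}{\sqrt{- 1534 \left(25 + 6 \left(-1534\right)\right)}} = - \frac{1560}{\sqrt{- 1534 \left(25 - 9204\right)}} = - \frac{1560}{\sqrt{\left(-1534\right) \left(-9179\right)}} = - \frac{1560}{\sqrt{14080586}} = - 1560 \frac{\sqrt{14080586}}{14080586} = - \frac{60 \sqrt{14080586}}{541561}$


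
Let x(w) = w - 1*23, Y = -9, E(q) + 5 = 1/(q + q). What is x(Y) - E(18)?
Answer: -973/36 ≈ -27.028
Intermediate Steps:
E(q) = -5 + 1/(2*q) (E(q) = -5 + 1/(q + q) = -5 + 1/(2*q))
x(w) = -23 + w (x(w) = w - 23 = -23 + w)
x(Y) - E(18) = (-23 - 9) - (-5 + (1/2)/18) = -32 - (-5 + (1/2)*(1/18)) = -32 - (-5 + 1/36) = -32 - 1*(-179/36) = -32 + 179/36 = -973/36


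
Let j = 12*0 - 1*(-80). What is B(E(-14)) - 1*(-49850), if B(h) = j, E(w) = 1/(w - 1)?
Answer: 49930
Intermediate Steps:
E(w) = 1/(-1 + w)
j = 80 (j = 0 + 80 = 80)
B(h) = 80
B(E(-14)) - 1*(-49850) = 80 - 1*(-49850) = 80 + 49850 = 49930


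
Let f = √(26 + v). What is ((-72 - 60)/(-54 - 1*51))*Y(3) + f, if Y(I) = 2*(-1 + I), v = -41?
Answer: 176/35 + I*√15 ≈ 5.0286 + 3.873*I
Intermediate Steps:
f = I*√15 (f = √(26 - 41) = √(-15) = I*√15 ≈ 3.873*I)
Y(I) = -2 + 2*I
((-72 - 60)/(-54 - 1*51))*Y(3) + f = ((-72 - 60)/(-54 - 1*51))*(-2 + 2*3) + I*√15 = (-132/(-54 - 51))*(-2 + 6) + I*√15 = -132/(-105)*4 + I*√15 = -132*(-1/105)*4 + I*√15 = (44/35)*4 + I*√15 = 176/35 + I*√15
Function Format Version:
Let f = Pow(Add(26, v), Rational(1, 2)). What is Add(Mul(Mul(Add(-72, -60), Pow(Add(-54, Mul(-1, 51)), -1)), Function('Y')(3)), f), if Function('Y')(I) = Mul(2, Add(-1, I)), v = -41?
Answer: Add(Rational(176, 35), Mul(I, Pow(15, Rational(1, 2)))) ≈ Add(5.0286, Mul(3.8730, I))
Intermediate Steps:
f = Mul(I, Pow(15, Rational(1, 2))) (f = Pow(Add(26, -41), Rational(1, 2)) = Pow(-15, Rational(1, 2)) = Mul(I, Pow(15, Rational(1, 2))) ≈ Mul(3.8730, I))
Function('Y')(I) = Add(-2, Mul(2, I))
Add(Mul(Mul(Add(-72, -60), Pow(Add(-54, Mul(-1, 51)), -1)), Function('Y')(3)), f) = Add(Mul(Mul(Add(-72, -60), Pow(Add(-54, Mul(-1, 51)), -1)), Add(-2, Mul(2, 3))), Mul(I, Pow(15, Rational(1, 2)))) = Add(Mul(Mul(-132, Pow(Add(-54, -51), -1)), Add(-2, 6)), Mul(I, Pow(15, Rational(1, 2)))) = Add(Mul(Mul(-132, Pow(-105, -1)), 4), Mul(I, Pow(15, Rational(1, 2)))) = Add(Mul(Mul(-132, Rational(-1, 105)), 4), Mul(I, Pow(15, Rational(1, 2)))) = Add(Mul(Rational(44, 35), 4), Mul(I, Pow(15, Rational(1, 2)))) = Add(Rational(176, 35), Mul(I, Pow(15, Rational(1, 2))))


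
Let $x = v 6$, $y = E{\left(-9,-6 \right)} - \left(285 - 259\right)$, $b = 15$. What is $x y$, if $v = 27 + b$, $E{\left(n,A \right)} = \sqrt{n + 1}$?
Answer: $-6552 + 504 i \sqrt{2} \approx -6552.0 + 712.76 i$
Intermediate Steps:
$E{\left(n,A \right)} = \sqrt{1 + n}$
$v = 42$ ($v = 27 + 15 = 42$)
$y = -26 + 2 i \sqrt{2}$ ($y = \sqrt{1 - 9} - \left(285 - 259\right) = \sqrt{-8} - \left(285 - 259\right) = 2 i \sqrt{2} - 26 = -26 + 2 i \sqrt{2} \approx -26.0 + 2.8284 i$)
$x = 252$ ($x = 42 \cdot 6 = 252$)
$x y = 252 \left(-26 + 2 i \sqrt{2}\right) = -6552 + 504 i \sqrt{2}$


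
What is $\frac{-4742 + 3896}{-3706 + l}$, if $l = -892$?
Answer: $\frac{423}{2299} \approx 0.18399$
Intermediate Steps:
$\frac{-4742 + 3896}{-3706 + l} = \frac{-4742 + 3896}{-3706 - 892} = - \frac{846}{-4598} = \left(-846\right) \left(- \frac{1}{4598}\right) = \frac{423}{2299}$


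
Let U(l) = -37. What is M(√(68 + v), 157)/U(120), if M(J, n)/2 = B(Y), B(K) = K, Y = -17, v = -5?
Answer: 34/37 ≈ 0.91892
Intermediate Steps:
M(J, n) = -34 (M(J, n) = 2*(-17) = -34)
M(√(68 + v), 157)/U(120) = -34/(-37) = -34*(-1/37) = 34/37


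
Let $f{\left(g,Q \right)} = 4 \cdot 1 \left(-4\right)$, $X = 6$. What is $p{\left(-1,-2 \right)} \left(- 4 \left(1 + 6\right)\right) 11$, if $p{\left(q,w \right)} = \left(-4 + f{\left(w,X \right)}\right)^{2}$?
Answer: $-123200$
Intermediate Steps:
$f{\left(g,Q \right)} = -16$ ($f{\left(g,Q \right)} = 4 \left(-4\right) = -16$)
$p{\left(q,w \right)} = 400$ ($p{\left(q,w \right)} = \left(-4 - 16\right)^{2} = \left(-20\right)^{2} = 400$)
$p{\left(-1,-2 \right)} \left(- 4 \left(1 + 6\right)\right) 11 = 400 \left(- 4 \left(1 + 6\right)\right) 11 = 400 \left(\left(-4\right) 7\right) 11 = 400 \left(-28\right) 11 = \left(-11200\right) 11 = -123200$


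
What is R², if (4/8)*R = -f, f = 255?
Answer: 260100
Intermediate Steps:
R = -510 (R = 2*(-1*255) = 2*(-255) = -510)
R² = (-510)² = 260100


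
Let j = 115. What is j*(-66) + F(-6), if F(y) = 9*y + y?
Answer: -7650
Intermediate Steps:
F(y) = 10*y
j*(-66) + F(-6) = 115*(-66) + 10*(-6) = -7590 - 60 = -7650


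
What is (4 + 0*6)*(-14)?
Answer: -56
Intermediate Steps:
(4 + 0*6)*(-14) = (4 + 0)*(-14) = 4*(-14) = -56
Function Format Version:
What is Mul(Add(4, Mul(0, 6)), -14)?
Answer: -56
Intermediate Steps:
Mul(Add(4, Mul(0, 6)), -14) = Mul(Add(4, 0), -14) = Mul(4, -14) = -56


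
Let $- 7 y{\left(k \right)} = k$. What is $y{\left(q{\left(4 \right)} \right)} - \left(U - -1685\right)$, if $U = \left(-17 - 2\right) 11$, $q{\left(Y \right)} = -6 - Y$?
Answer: $- \frac{10322}{7} \approx -1474.6$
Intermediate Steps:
$U = -209$ ($U = \left(-19\right) 11 = -209$)
$y{\left(k \right)} = - \frac{k}{7}$
$y{\left(q{\left(4 \right)} \right)} - \left(U - -1685\right) = - \frac{-6 - 4}{7} - \left(-209 - -1685\right) = - \frac{-6 - 4}{7} - \left(-209 + 1685\right) = \left(- \frac{1}{7}\right) \left(-10\right) - 1476 = \frac{10}{7} - 1476 = - \frac{10322}{7}$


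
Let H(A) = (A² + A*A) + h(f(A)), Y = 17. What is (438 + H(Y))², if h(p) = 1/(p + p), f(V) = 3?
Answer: 37173409/36 ≈ 1.0326e+6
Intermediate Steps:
h(p) = 1/(2*p)
H(A) = ⅙ + 2*A² (H(A) = (A² + A*A) + (½)/3 = (A² + A²) + (½)*(⅓) = 2*A² + ⅙ = ⅙ + 2*A²)
(438 + H(Y))² = (438 + (⅙ + 2*17²))² = (438 + (⅙ + 2*289))² = (438 + (⅙ + 578))² = (438 + 3469/6)² = (6097/6)² = 37173409/36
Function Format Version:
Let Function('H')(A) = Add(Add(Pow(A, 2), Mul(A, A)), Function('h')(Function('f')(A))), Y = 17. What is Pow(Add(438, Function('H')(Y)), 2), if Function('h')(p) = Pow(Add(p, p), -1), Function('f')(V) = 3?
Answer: Rational(37173409, 36) ≈ 1.0326e+6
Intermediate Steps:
Function('h')(p) = Mul(Rational(1, 2), Pow(p, -1)) (Function('h')(p) = Pow(Mul(2, p), -1) = Mul(Rational(1, 2), Pow(p, -1)))
Function('H')(A) = Add(Rational(1, 6), Mul(2, Pow(A, 2))) (Function('H')(A) = Add(Add(Pow(A, 2), Mul(A, A)), Mul(Rational(1, 2), Pow(3, -1))) = Add(Add(Pow(A, 2), Pow(A, 2)), Mul(Rational(1, 2), Rational(1, 3))) = Add(Mul(2, Pow(A, 2)), Rational(1, 6)) = Add(Rational(1, 6), Mul(2, Pow(A, 2))))
Pow(Add(438, Function('H')(Y)), 2) = Pow(Add(438, Add(Rational(1, 6), Mul(2, Pow(17, 2)))), 2) = Pow(Add(438, Add(Rational(1, 6), Mul(2, 289))), 2) = Pow(Add(438, Add(Rational(1, 6), 578)), 2) = Pow(Add(438, Rational(3469, 6)), 2) = Pow(Rational(6097, 6), 2) = Rational(37173409, 36)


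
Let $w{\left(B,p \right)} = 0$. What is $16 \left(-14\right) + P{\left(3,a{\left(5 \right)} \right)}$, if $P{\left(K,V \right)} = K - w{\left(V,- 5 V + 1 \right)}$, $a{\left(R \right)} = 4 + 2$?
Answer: $-221$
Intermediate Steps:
$a{\left(R \right)} = 6$
$P{\left(K,V \right)} = K$ ($P{\left(K,V \right)} = K - 0 = K + 0 = K$)
$16 \left(-14\right) + P{\left(3,a{\left(5 \right)} \right)} = 16 \left(-14\right) + 3 = -224 + 3 = -221$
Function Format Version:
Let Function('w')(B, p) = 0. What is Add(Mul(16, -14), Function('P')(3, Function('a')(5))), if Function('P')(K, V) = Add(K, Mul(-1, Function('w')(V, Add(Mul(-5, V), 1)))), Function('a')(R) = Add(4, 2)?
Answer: -221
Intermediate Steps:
Function('a')(R) = 6
Function('P')(K, V) = K (Function('P')(K, V) = Add(K, Mul(-1, 0)) = Add(K, 0) = K)
Add(Mul(16, -14), Function('P')(3, Function('a')(5))) = Add(Mul(16, -14), 3) = Add(-224, 3) = -221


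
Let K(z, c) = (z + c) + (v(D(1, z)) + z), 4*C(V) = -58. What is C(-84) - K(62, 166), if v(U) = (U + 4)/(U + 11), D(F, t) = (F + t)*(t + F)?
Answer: -1215883/3980 ≈ -305.50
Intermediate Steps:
D(F, t) = (F + t)² (D(F, t) = (F + t)*(F + t) = (F + t)²)
v(U) = (4 + U)/(11 + U)
C(V) = -29/2 (C(V) = (¼)*(-58) = -29/2)
K(z, c) = c + 2*z + (4 + (1 + z)²)/(11 + (1 + z)²) (K(z, c) = (z + c) + ((4 + (1 + z)²)/(11 + (1 + z)²) + z) = (c + z) + (z + (4 + (1 + z)²)/(11 + (1 + z)²)) = c + 2*z + (4 + (1 + z)²)/(11 + (1 + z)²))
C(-84) - K(62, 166) = -29/2 - (4 + (1 + 62)² + (11 + (1 + 62)²)*(166 + 2*62))/(11 + (1 + 62)²) = -29/2 - (4 + 63² + (11 + 63²)*(166 + 124))/(11 + 63²) = -29/2 - (4 + 3969 + (11 + 3969)*290)/(11 + 3969) = -29/2 - (4 + 3969 + 3980*290)/3980 = -29/2 - (4 + 3969 + 1154200)/3980 = -29/2 - 1158173/3980 = -1215883/3980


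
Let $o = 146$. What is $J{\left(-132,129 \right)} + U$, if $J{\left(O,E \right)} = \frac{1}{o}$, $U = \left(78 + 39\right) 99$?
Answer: $\frac{1691119}{146} \approx 11583.0$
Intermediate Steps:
$U = 11583$ ($U = 117 \cdot 99 = 11583$)
$J{\left(O,E \right)} = \frac{1}{146}$
$J{\left(-132,129 \right)} + U = \frac{1}{146} + 11583 = \frac{1691119}{146}$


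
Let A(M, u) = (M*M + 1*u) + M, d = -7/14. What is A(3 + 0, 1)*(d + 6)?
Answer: 143/2 ≈ 71.500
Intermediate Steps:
d = -1/2 (d = -7*1/14 = -1/2 ≈ -0.50000)
A(M, u) = M + u + M**2 (A(M, u) = (M**2 + u) + M = (u + M**2) + M = M + u + M**2)
A(3 + 0, 1)*(d + 6) = ((3 + 0) + 1 + (3 + 0)**2)*(-1/2 + 6) = (3 + 1 + 3**2)*(11/2) = (3 + 1 + 9)*(11/2) = 13*(11/2) = 143/2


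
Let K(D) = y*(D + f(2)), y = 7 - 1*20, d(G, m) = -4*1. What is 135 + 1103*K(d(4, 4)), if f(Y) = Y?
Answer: 28813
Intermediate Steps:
d(G, m) = -4
y = -13 (y = 7 - 20 = -13)
K(D) = -26 - 13*D (K(D) = -13*(D + 2) = -13*(2 + D) = -26 - 13*D)
135 + 1103*K(d(4, 4)) = 135 + 1103*(-26 - 13*(-4)) = 135 + 1103*(-26 + 52) = 135 + 1103*26 = 135 + 28678 = 28813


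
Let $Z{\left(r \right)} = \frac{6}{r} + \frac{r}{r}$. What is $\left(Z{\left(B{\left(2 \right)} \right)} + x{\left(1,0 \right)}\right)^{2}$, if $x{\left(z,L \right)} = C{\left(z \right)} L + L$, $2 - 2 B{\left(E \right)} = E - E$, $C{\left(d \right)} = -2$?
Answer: $49$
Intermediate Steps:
$B{\left(E \right)} = 1$ ($B{\left(E \right)} = 1 - \frac{E - E}{2} = 1 - 0 = 1 + 0 = 1$)
$x{\left(z,L \right)} = - L$ ($x{\left(z,L \right)} = - 2 L + L = - L$)
$Z{\left(r \right)} = 1 + \frac{6}{r}$ ($Z{\left(r \right)} = \frac{6}{r} + 1 = 1 + \frac{6}{r}$)
$\left(Z{\left(B{\left(2 \right)} \right)} + x{\left(1,0 \right)}\right)^{2} = \left(\frac{6 + 1}{1} - 0\right)^{2} = \left(1 \cdot 7 + 0\right)^{2} = \left(7 + 0\right)^{2} = 7^{2} = 49$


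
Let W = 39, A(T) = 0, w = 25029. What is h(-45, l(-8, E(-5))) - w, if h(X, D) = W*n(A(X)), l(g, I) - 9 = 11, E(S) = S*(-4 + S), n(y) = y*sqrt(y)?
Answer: -25029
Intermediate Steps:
n(y) = y**(3/2)
l(g, I) = 20 (l(g, I) = 9 + 11 = 20)
h(X, D) = 0 (h(X, D) = 39*0**(3/2) = 39*0 = 0)
h(-45, l(-8, E(-5))) - w = 0 - 1*25029 = 0 - 25029 = -25029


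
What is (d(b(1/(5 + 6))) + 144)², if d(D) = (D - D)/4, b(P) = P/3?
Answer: 20736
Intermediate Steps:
b(P) = P/3 (b(P) = P*(⅓) = P/3)
d(D) = 0 (d(D) = 0*(¼) = 0)
(d(b(1/(5 + 6))) + 144)² = (0 + 144)² = 144² = 20736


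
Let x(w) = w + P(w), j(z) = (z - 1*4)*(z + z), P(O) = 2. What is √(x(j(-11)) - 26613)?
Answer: I*√26281 ≈ 162.11*I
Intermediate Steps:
j(z) = 2*z*(-4 + z) (j(z) = (z - 4)*(2*z) = (-4 + z)*(2*z) = 2*z*(-4 + z))
x(w) = 2 + w (x(w) = w + 2 = 2 + w)
√(x(j(-11)) - 26613) = √((2 + 2*(-11)*(-4 - 11)) - 26613) = √((2 + 2*(-11)*(-15)) - 26613) = √((2 + 330) - 26613) = √(332 - 26613) = √(-26281) = I*√26281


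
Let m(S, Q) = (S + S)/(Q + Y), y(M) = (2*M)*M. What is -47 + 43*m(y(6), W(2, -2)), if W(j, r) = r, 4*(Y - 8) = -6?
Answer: 1329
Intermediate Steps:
Y = 13/2 (Y = 8 + (¼)*(-6) = 8 - 3/2 = 13/2 ≈ 6.5000)
y(M) = 2*M²
m(S, Q) = 2*S/(13/2 + Q) (m(S, Q) = (S + S)/(Q + 13/2) = (2*S)/(13/2 + Q) = 2*S/(13/2 + Q))
-47 + 43*m(y(6), W(2, -2)) = -47 + 43*(4*(2*6²)/(13 + 2*(-2))) = -47 + 43*(4*(2*36)/(13 - 4)) = -47 + 43*(4*72/9) = -47 + 43*(4*72*(⅑)) = -47 + 43*32 = -47 + 1376 = 1329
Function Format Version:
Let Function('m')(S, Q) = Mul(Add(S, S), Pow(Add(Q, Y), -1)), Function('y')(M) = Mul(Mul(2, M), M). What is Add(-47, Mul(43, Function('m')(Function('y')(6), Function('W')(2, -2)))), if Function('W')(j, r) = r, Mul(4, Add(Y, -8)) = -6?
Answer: 1329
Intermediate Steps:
Y = Rational(13, 2) (Y = Add(8, Mul(Rational(1, 4), -6)) = Add(8, Rational(-3, 2)) = Rational(13, 2) ≈ 6.5000)
Function('y')(M) = Mul(2, Pow(M, 2))
Function('m')(S, Q) = Mul(2, S, Pow(Add(Rational(13, 2), Q), -1)) (Function('m')(S, Q) = Mul(Add(S, S), Pow(Add(Q, Rational(13, 2)), -1)) = Mul(Mul(2, S), Pow(Add(Rational(13, 2), Q), -1)) = Mul(2, S, Pow(Add(Rational(13, 2), Q), -1)))
Add(-47, Mul(43, Function('m')(Function('y')(6), Function('W')(2, -2)))) = Add(-47, Mul(43, Mul(4, Mul(2, Pow(6, 2)), Pow(Add(13, Mul(2, -2)), -1)))) = Add(-47, Mul(43, Mul(4, Mul(2, 36), Pow(Add(13, -4), -1)))) = Add(-47, Mul(43, Mul(4, 72, Pow(9, -1)))) = Add(-47, Mul(43, Mul(4, 72, Rational(1, 9)))) = Add(-47, Mul(43, 32)) = Add(-47, 1376) = 1329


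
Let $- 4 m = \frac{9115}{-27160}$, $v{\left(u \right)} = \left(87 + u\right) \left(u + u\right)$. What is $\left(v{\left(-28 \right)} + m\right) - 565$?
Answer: $- \frac{84063809}{21728} \approx -3868.9$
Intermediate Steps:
$v{\left(u \right)} = 2 u \left(87 + u\right)$ ($v{\left(u \right)} = \left(87 + u\right) 2 u = 2 u \left(87 + u\right)$)
$m = \frac{1823}{21728}$ ($m = - \frac{9115 \frac{1}{-27160}}{4} = - \frac{9115 \left(- \frac{1}{27160}\right)}{4} = \left(- \frac{1}{4}\right) \left(- \frac{1823}{5432}\right) = \frac{1823}{21728} \approx 0.083901$)
$\left(v{\left(-28 \right)} + m\right) - 565 = \left(2 \left(-28\right) \left(87 - 28\right) + \frac{1823}{21728}\right) - 565 = \left(2 \left(-28\right) 59 + \frac{1823}{21728}\right) - 565 = \left(-3304 + \frac{1823}{21728}\right) - 565 = - \frac{71787489}{21728} - 565 = - \frac{84063809}{21728}$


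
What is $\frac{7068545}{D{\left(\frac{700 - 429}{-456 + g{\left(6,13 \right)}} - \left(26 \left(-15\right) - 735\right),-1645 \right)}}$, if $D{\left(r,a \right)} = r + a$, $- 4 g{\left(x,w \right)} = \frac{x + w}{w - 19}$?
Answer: $- \frac{77223854125}{5687504} \approx -13578.0$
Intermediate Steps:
$g{\left(x,w \right)} = - \frac{w + x}{4 \left(-19 + w\right)}$ ($g{\left(x,w \right)} = - \frac{\left(x + w\right) \frac{1}{w - 19}}{4} = - \frac{\left(w + x\right) \frac{1}{-19 + w}}{4} = - \frac{\frac{1}{-19 + w} \left(w + x\right)}{4} = - \frac{w + x}{4 \left(-19 + w\right)}$)
$D{\left(r,a \right)} = a + r$
$\frac{7068545}{D{\left(\frac{700 - 429}{-456 + g{\left(6,13 \right)}} - \left(26 \left(-15\right) - 735\right),-1645 \right)}} = \frac{7068545}{-1645 - \left(-735 - 390 - \frac{700 - 429}{-456 + \frac{\left(-1\right) 13 - 6}{4 \left(-19 + 13\right)}}\right)} = \frac{7068545}{-1645 + \left(\frac{271}{-456 + \frac{-13 - 6}{4 \left(-6\right)}} - \left(-390 - 735\right)\right)} = \frac{7068545}{-1645 + \left(\frac{271}{-456 + \frac{1}{4} \left(- \frac{1}{6}\right) \left(-19\right)} - -1125\right)} = \frac{7068545}{-1645 + \left(\frac{271}{-456 + \frac{19}{24}} + 1125\right)} = \frac{7068545}{-1645 + \left(\frac{271}{- \frac{10925}{24}} + 1125\right)} = \frac{7068545}{-1645 + \left(271 \left(- \frac{24}{10925}\right) + 1125\right)} = \frac{7068545}{-1645 + \left(- \frac{6504}{10925} + 1125\right)} = \frac{7068545}{-1645 + \frac{12284121}{10925}} = \frac{7068545}{- \frac{5687504}{10925}} = 7068545 \left(- \frac{10925}{5687504}\right) = - \frac{77223854125}{5687504}$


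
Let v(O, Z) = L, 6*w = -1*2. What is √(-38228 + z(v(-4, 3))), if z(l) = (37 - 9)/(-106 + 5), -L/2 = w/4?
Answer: 8*I*√6093229/101 ≈ 195.52*I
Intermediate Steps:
w = -⅓ (w = (-1*2)/6 = (⅙)*(-2) = -⅓ ≈ -0.33333)
L = ⅙ (L = -(-2)/(3*4) = -2*(-1/12) = ⅙ ≈ 0.16667)
v(O, Z) = ⅙
z(l) = -28/101 (z(l) = 28/(-101) = 28*(-1/101) = -28/101)
√(-38228 + z(v(-4, 3))) = √(-38228 - 28/101) = √(-3861056/101) = 8*I*√6093229/101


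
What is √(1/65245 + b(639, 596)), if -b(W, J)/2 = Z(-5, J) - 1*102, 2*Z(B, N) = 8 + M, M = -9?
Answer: √872666620370/65245 ≈ 14.318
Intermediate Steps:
Z(B, N) = -½ (Z(B, N) = (8 - 9)/2 = (½)*(-1) = -½)
b(W, J) = 205 (b(W, J) = -2*(-½ - 1*102) = -2*(-½ - 102) = -2*(-205/2) = 205)
√(1/65245 + b(639, 596)) = √(1/65245 + 205) = √(13375226/65245) = √872666620370/65245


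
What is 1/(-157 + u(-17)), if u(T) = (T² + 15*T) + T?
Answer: -1/140 ≈ -0.0071429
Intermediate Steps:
u(T) = T² + 16*T
1/(-157 + u(-17)) = 1/(-157 - 17*(16 - 17)) = 1/(-157 - 17*(-1)) = 1/(-157 + 17) = 1/(-140) = -1/140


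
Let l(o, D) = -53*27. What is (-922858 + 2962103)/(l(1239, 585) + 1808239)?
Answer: 2039245/1806808 ≈ 1.1286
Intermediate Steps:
l(o, D) = -1431
(-922858 + 2962103)/(l(1239, 585) + 1808239) = (-922858 + 2962103)/(-1431 + 1808239) = 2039245/1806808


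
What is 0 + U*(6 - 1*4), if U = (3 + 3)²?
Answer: 72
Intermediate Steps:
U = 36 (U = 6² = 36)
0 + U*(6 - 1*4) = 0 + 36*(6 - 1*4) = 0 + 36*(6 - 4) = 0 + 36*2 = 0 + 72 = 72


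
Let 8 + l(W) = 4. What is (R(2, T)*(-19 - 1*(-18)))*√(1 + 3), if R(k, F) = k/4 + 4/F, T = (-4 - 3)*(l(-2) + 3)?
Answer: -15/7 ≈ -2.1429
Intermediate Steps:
l(W) = -4 (l(W) = -8 + 4 = -4)
T = 7 (T = (-4 - 3)*(-4 + 3) = -7*(-1) = 7)
R(k, F) = 4/F + k/4 (R(k, F) = k*(¼) + 4/F = k/4 + 4/F = 4/F + k/4)
(R(2, T)*(-19 - 1*(-18)))*√(1 + 3) = ((4/7 + (¼)*2)*(-19 - 1*(-18)))*√(1 + 3) = ((4*(⅐) + ½)*(-19 + 18))*√4 = ((4/7 + ½)*(-1))*2 = ((15/14)*(-1))*2 = -15/14*2 = -15/7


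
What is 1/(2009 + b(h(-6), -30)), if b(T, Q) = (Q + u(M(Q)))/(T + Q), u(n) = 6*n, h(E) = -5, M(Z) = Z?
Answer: 1/2015 ≈ 0.00049628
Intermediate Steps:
b(T, Q) = 7*Q/(Q + T) (b(T, Q) = (Q + 6*Q)/(T + Q) = (7*Q)/(Q + T) = 7*Q/(Q + T))
1/(2009 + b(h(-6), -30)) = 1/(2009 + 7*(-30)/(-30 - 5)) = 1/(2009 + 7*(-30)/(-35)) = 1/(2009 + 7*(-30)*(-1/35)) = 1/(2009 + 6) = 1/2015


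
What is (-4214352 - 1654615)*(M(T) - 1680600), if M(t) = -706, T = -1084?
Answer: 9867529430902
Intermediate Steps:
(-4214352 - 1654615)*(M(T) - 1680600) = (-4214352 - 1654615)*(-706 - 1680600) = -5868967*(-1681306) = 9867529430902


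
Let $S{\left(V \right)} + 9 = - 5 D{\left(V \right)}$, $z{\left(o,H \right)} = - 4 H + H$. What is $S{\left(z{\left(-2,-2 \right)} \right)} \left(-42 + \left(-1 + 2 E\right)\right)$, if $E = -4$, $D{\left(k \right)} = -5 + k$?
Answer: $714$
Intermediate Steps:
$z{\left(o,H \right)} = - 3 H$
$S{\left(V \right)} = 16 - 5 V$ ($S{\left(V \right)} = -9 - 5 \left(-5 + V\right) = -9 - \left(-25 + 5 V\right) = 16 - 5 V$)
$S{\left(z{\left(-2,-2 \right)} \right)} \left(-42 + \left(-1 + 2 E\right)\right) = \left(16 - 5 \left(\left(-3\right) \left(-2\right)\right)\right) \left(-42 + \left(-1 + 2 \left(-4\right)\right)\right) = \left(16 - 30\right) \left(-42 - 9\right) = \left(-14\right) \left(-51\right) = 714$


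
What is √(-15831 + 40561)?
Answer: √24730 ≈ 157.26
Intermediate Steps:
√(-15831 + 40561) = √24730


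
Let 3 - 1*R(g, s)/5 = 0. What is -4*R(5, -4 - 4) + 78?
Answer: 18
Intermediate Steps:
R(g, s) = 15 (R(g, s) = 15 - 5*0 = 15 + 0 = 15)
-4*R(5, -4 - 4) + 78 = -4*15 + 78 = -60 + 78 = 18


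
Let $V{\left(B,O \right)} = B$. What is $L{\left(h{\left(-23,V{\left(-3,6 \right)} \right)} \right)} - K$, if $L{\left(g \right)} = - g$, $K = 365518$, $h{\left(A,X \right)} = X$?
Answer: $-365515$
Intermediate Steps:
$L{\left(h{\left(-23,V{\left(-3,6 \right)} \right)} \right)} - K = \left(-1\right) \left(-3\right) - 365518 = 3 - 365518 = -365515$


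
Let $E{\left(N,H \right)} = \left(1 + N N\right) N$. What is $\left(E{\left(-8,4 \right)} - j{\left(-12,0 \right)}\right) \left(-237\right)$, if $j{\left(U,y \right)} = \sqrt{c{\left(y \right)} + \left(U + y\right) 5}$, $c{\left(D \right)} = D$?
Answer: $123240 + 474 i \sqrt{15} \approx 1.2324 \cdot 10^{5} + 1835.8 i$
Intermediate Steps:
$E{\left(N,H \right)} = N \left(1 + N^{2}\right)$ ($E{\left(N,H \right)} = \left(1 + N^{2}\right) N = N \left(1 + N^{2}\right)$)
$j{\left(U,y \right)} = \sqrt{5 U + 6 y}$ ($j{\left(U,y \right)} = \sqrt{y + \left(U + y\right) 5} = \sqrt{y + \left(5 U + 5 y\right)} = \sqrt{5 U + 6 y}$)
$\left(E{\left(-8,4 \right)} - j{\left(-12,0 \right)}\right) \left(-237\right) = \left(\left(-8 + \left(-8\right)^{3}\right) - \sqrt{5 \left(-12\right) + 6 \cdot 0}\right) \left(-237\right) = \left(\left(-8 - 512\right) - \sqrt{-60 + 0}\right) \left(-237\right) = \left(-520 - \sqrt{-60}\right) \left(-237\right) = \left(-520 - 2 i \sqrt{15}\right) \left(-237\right) = 123240 + 474 i \sqrt{15}$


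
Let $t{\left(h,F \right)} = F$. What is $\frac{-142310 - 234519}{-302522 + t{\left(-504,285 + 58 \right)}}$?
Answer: $\frac{376829}{302179} \approx 1.247$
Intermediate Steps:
$\frac{-142310 - 234519}{-302522 + t{\left(-504,285 + 58 \right)}} = \frac{-142310 - 234519}{-302522 + \left(285 + 58\right)} = - \frac{376829}{-302522 + 343} = - \frac{376829}{-302179} = \left(-376829\right) \left(- \frac{1}{302179}\right) = \frac{376829}{302179}$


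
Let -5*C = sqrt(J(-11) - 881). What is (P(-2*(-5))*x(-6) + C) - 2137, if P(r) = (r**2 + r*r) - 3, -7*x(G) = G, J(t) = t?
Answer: -13777/7 - 2*I*sqrt(223)/5 ≈ -1968.1 - 5.9733*I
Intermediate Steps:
x(G) = -G/7
P(r) = -3 + 2*r**2 (P(r) = (r**2 + r**2) - 3 = 2*r**2 - 3 = -3 + 2*r**2)
C = -2*I*sqrt(223)/5 (C = -sqrt(-11 - 881)/5 = -2*I*sqrt(223)/5 ≈ -5.9733*I)
(P(-2*(-5))*x(-6) + C) - 2137 = ((-3 + 2*(-2*(-5))**2)*(-1/7*(-6)) - 2*I*sqrt(223)/5) - 2137 = ((-3 + 2*10**2)*(6/7) - 2*I*sqrt(223)/5) - 2137 = ((-3 + 2*100)*(6/7) - 2*I*sqrt(223)/5) - 2137 = ((-3 + 200)*(6/7) - 2*I*sqrt(223)/5) - 2137 = (197*(6/7) - 2*I*sqrt(223)/5) - 2137 = (1182/7 - 2*I*sqrt(223)/5) - 2137 = -13777/7 - 2*I*sqrt(223)/5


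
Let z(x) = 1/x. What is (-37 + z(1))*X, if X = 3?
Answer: -108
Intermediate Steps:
z(x) = 1/x
(-37 + z(1))*X = (-37 + 1/1)*3 = (-37 + 1)*3 = -36*3 = -108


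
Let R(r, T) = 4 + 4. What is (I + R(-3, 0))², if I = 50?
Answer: 3364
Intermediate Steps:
R(r, T) = 8
(I + R(-3, 0))² = (50 + 8)² = 58² = 3364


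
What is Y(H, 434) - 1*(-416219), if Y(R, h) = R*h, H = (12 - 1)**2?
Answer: 468733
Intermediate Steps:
H = 121 (H = 11**2 = 121)
Y(H, 434) - 1*(-416219) = 121*434 - 1*(-416219) = 52514 + 416219 = 468733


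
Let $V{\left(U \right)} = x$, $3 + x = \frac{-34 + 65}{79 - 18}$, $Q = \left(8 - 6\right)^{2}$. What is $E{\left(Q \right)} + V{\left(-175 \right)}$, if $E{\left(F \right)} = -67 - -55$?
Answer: $- \frac{884}{61} \approx -14.492$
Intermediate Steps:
$Q = 4$ ($Q = 2^{2} = 4$)
$x = - \frac{152}{61}$ ($x = -3 + \frac{-34 + 65}{79 - 18} = -3 + \frac{31}{61} = - \frac{152}{61} \approx -2.4918$)
$V{\left(U \right)} = - \frac{152}{61}$
$E{\left(F \right)} = -12$ ($E{\left(F \right)} = -67 + 55 = -12$)
$E{\left(Q \right)} + V{\left(-175 \right)} = -12 - \frac{152}{61} = - \frac{884}{61}$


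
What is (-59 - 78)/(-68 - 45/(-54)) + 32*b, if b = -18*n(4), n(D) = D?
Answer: -927690/403 ≈ -2302.0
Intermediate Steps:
b = -72 (b = -18*4 = -72)
(-59 - 78)/(-68 - 45/(-54)) + 32*b = (-59 - 78)/(-68 - 45/(-54)) + 32*(-72) = -137/(-68 - 45*(-1/54)) - 2304 = -137/(-68 + 5/6) - 2304 = -137/(-403/6) - 2304 = -137*(-6/403) - 2304 = 822/403 - 2304 = -927690/403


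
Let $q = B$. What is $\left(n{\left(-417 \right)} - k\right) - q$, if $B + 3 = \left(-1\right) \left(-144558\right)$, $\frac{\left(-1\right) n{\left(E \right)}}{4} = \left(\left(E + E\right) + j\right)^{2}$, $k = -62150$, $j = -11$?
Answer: $-2938505$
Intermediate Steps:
$n{\left(E \right)} = - 4 \left(-11 + 2 E\right)^{2}$ ($n{\left(E \right)} = - 4 \left(\left(E + E\right) - 11\right)^{2} = - 4 \left(2 E - 11\right)^{2} = - 4 \left(-11 + 2 E\right)^{2}$)
$B = 144555$ ($B = -3 - -144558 = -3 + 144558 = 144555$)
$q = 144555$
$\left(n{\left(-417 \right)} - k\right) - q = \left(- 4 \left(-11 + 2 \left(-417\right)\right)^{2} - -62150\right) - 144555 = \left(- 4 \left(-11 - 834\right)^{2} + 62150\right) - 144555 = \left(- 4 \left(-845\right)^{2} + 62150\right) - 144555 = \left(\left(-4\right) 714025 + 62150\right) - 144555 = \left(-2856100 + 62150\right) - 144555 = -2793950 - 144555 = -2938505$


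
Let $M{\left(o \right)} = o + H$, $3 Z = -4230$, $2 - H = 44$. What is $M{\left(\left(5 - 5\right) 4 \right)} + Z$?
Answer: $-1452$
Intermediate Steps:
$H = -42$ ($H = 2 - 44 = -42$)
$Z = -1410$ ($Z = \frac{1}{3} \left(-4230\right) = -1410$)
$M{\left(o \right)} = -42 + o$ ($M{\left(o \right)} = o - 42 = -42 + o$)
$M{\left(\left(5 - 5\right) 4 \right)} + Z = \left(-42 + \left(5 - 5\right) 4\right) - 1410 = \left(-42 + 0 \cdot 4\right) - 1410 = \left(-42 + 0\right) - 1410 = -42 - 1410 = -1452$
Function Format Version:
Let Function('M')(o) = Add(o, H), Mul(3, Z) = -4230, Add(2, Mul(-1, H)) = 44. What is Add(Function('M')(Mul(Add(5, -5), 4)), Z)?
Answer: -1452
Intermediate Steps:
H = -42 (H = Add(2, Mul(-1, 44)) = Add(2, -44) = -42)
Z = -1410 (Z = Mul(Rational(1, 3), -4230) = -1410)
Function('M')(o) = Add(-42, o) (Function('M')(o) = Add(o, -42) = Add(-42, o))
Add(Function('M')(Mul(Add(5, -5), 4)), Z) = Add(Add(-42, Mul(Add(5, -5), 4)), -1410) = Add(Add(-42, Mul(0, 4)), -1410) = Add(Add(-42, 0), -1410) = Add(-42, -1410) = -1452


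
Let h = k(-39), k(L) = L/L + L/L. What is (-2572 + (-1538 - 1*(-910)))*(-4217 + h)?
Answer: 13488000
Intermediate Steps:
k(L) = 2 (k(L) = 1 + 1 = 2)
h = 2
(-2572 + (-1538 - 1*(-910)))*(-4217 + h) = (-2572 + (-1538 - 1*(-910)))*(-4217 + 2) = (-2572 + (-1538 + 910))*(-4215) = (-2572 - 628)*(-4215) = -3200*(-4215) = 13488000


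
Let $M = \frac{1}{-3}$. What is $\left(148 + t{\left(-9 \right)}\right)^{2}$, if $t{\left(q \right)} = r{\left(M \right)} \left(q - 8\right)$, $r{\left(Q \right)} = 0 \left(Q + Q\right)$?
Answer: $21904$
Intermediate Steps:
$M = - \frac{1}{3} \approx -0.33333$
$r{\left(Q \right)} = 0$ ($r{\left(Q \right)} = 0 \cdot 2 Q = 0$)
$t{\left(q \right)} = 0$ ($t{\left(q \right)} = 0 \left(q - 8\right) = 0 \left(-8 + q\right) = 0$)
$\left(148 + t{\left(-9 \right)}\right)^{2} = \left(148 + 0\right)^{2} = 148^{2} = 21904$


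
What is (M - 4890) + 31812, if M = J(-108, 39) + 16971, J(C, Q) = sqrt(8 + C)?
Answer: 43893 + 10*I ≈ 43893.0 + 10.0*I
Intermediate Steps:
M = 16971 + 10*I (M = sqrt(8 - 108) + 16971 = sqrt(-100) + 16971 = 10*I + 16971 = 16971 + 10*I ≈ 16971.0 + 10.0*I)
(M - 4890) + 31812 = ((16971 + 10*I) - 4890) + 31812 = (12081 + 10*I) + 31812 = 43893 + 10*I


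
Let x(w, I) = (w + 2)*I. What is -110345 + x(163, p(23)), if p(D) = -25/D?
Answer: -2542060/23 ≈ -1.1052e+5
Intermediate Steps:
x(w, I) = I*(2 + w) (x(w, I) = (2 + w)*I = I*(2 + w))
-110345 + x(163, p(23)) = -110345 + (-25/23)*(2 + 163) = -110345 - 25*1/23*165 = -110345 - 25/23*165 = -110345 - 4125/23 = -2542060/23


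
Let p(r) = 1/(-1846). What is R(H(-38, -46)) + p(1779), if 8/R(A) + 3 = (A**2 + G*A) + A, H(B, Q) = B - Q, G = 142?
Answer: 13563/2224430 ≈ 0.0060973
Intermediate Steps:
p(r) = -1/1846
R(A) = 8/(-3 + A**2 + 143*A) (R(A) = 8/(-3 + ((A**2 + 142*A) + A)) = 8/(-3 + (A**2 + 143*A)) = 8/(-3 + A**2 + 143*A))
R(H(-38, -46)) + p(1779) = 8/(-3 + (-38 - 1*(-46))**2 + 143*(-38 - 1*(-46))) - 1/1846 = 8/(-3 + (-38 + 46)**2 + 143*(-38 + 46)) - 1/1846 = 8/(-3 + 8**2 + 143*8) - 1/1846 = 8/(-3 + 64 + 1144) - 1/1846 = 8/1205 - 1/1846 = 13563/2224430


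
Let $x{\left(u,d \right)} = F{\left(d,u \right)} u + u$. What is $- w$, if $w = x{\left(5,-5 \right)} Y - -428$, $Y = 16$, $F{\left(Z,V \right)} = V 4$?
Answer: $-2108$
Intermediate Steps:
$F{\left(Z,V \right)} = 4 V$
$x{\left(u,d \right)} = u + 4 u^{2}$ ($x{\left(u,d \right)} = 4 u u + u = 4 u^{2} + u = u + 4 u^{2}$)
$w = 2108$ ($w = 5 \left(1 + 4 \cdot 5\right) 16 - -428 = 5 \left(1 + 20\right) 16 + 428 = 5 \cdot 21 \cdot 16 + 428 = 105 \cdot 16 + 428 = 1680 + 428 = 2108$)
$- w = \left(-1\right) 2108 = -2108$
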